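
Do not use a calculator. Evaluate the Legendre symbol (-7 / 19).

Euler's criterion: (-7/19) ≡ 12^9 (mod 19).
12^2 ≡ 11 (mod 19)
12^4 ≡ 7 (mod 19)
12^8 ≡ 11 (mod 19)
12^9 = 12^(8+1) ≡ 18 (mod 19).
Result is 18 ≡ −1, so (-7/19) = −1.

-1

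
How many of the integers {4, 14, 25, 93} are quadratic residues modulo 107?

3

(4/107) = +1 → QR.
(14/107) = +1 → QR.
(25/107) = +1 → QR.
(93/107) = -1 → non-residue.
Total quadratic residues among the 4: 3.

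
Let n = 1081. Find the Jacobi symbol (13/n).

-1

Reciprocity: 13 ≡ 1 and 1081 ≡ 1 (mod 4), so (13/1081) = +(1081/13).
Reduce top mod 13: now compute (2/13).
Pull out 2: since 13 ≡ 5 (mod 8), (2/13) = -1.
Reached (1/13) = 1. Collecting the sign flips along the way, the symbol is -1.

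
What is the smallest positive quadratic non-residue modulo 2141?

2

(2/2141) = −1, so 2 is the smallest positive non-residue mod 2141.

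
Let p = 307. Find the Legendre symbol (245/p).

-1

Euler's criterion: (245/307) ≡ 245^153 (mod 307).
245^2 ≡ 160 (mod 307)
245^4 ≡ 119 (mod 307)
245^8 ≡ 39 (mod 307)
245^16 ≡ 293 (mod 307)
245^32 ≡ 196 (mod 307)
245^64 ≡ 41 (mod 307)
245^128 ≡ 146 (mod 307)
245^153 = 245^(128+16+8+1) ≡ 306 (mod 307).
Result is 306 ≡ −1, so (245/307) = −1.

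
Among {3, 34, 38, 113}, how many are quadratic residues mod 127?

3

(3/127) = -1 → non-residue.
(34/127) = +1 → QR.
(38/127) = +1 → QR.
(113/127) = +1 → QR.
Total quadratic residues among the 4: 3.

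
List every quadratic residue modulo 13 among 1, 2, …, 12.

1,3,4,9,10,12

Square k = 1,…,6 (k and 13−k give the same square):
1²=1, 2²=4, 3²=9, 4²≡3, 5²≡12, 6²≡10 (mod 13).
So the quadratic residues mod 13 are {1, 3, 4, 9, 10, 12}.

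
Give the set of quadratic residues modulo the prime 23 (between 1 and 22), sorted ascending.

1, 2, 3, 4, 6, 8, 9, 12, 13, 16, 18

Square k = 1,…,11 (k and 23−k give the same square):
1²=1, 2²=4, 3²=9, 4²=16, 5²≡2, 6²≡13, 7²≡3, 8²≡18, 9²≡12, 10²≡8, 11²≡6 (mod 23).
So the quadratic residues mod 23 are {1, 2, 3, 4, 6, 8, 9, 12, 13, 16, 18}.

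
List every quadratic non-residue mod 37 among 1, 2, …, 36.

Square k = 1,…,18 (k and 37−k give the same square):
1²=1, 2²=4, 3²=9, 4²=16, 5²=25, 6²=36, 7²≡12, 8²≡27, 9²≡7, 10²≡26, 11²≡10, 12²≡33, 13²≡21, 14²≡11, 15²≡3, 16²≡34, 17²≡30, 18²≡28 (mod 37).
The residues are {1, 3, 4, 7, 9, 10, 11, 12, 16, 21, 25, 26, 27, 28, 30, 33, 34, 36}; the non-residues are the remaining 18 nonzero classes.

2,5,6,8,13,14,15,17,18,19,20,22,23,24,29,31,32,35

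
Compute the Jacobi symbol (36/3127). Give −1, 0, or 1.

1

Pull out 2^2: since 3127 ≡ 7 (mod 8), (2/3127) = +1, so (2/3127)^2 = +1.
Reciprocity: 9 ≡ 1 and 3127 ≡ 3 (mod 4), so (9/3127) = +(3127/9).
Reduce top mod 9: now compute (4/9).
Pull out 2^2: since 9 ≡ 1 (mod 8), (2/9) = +1, so (2/9)^2 = +1.
Reached (1/9) = 1. Collecting the sign flips along the way, the symbol is +1.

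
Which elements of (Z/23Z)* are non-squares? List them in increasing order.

Square k = 1,…,11 (k and 23−k give the same square):
1²=1, 2²=4, 3²=9, 4²=16, 5²≡2, 6²≡13, 7²≡3, 8²≡18, 9²≡12, 10²≡8, 11²≡6 (mod 23).
The residues are {1, 2, 3, 4, 6, 8, 9, 12, 13, 16, 18}; the non-residues are the remaining 11 nonzero classes.

5,7,10,11,14,15,17,19,20,21,22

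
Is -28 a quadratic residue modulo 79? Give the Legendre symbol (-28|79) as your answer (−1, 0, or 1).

1

Euler's criterion: (-28/79) ≡ 51^39 (mod 79).
51^2 ≡ 73 (mod 79)
51^4 ≡ 36 (mod 79)
51^8 ≡ 32 (mod 79)
51^16 ≡ 76 (mod 79)
51^32 ≡ 9 (mod 79)
51^39 = 51^(32+4+2+1) ≡ 1 (mod 79).
Result is 1, so (-28/79) = 1.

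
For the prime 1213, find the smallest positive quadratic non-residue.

2

(2/1213) = −1, so 2 is the smallest positive non-residue mod 1213.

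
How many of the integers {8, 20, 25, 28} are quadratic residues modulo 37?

(8/37) = -1 → non-residue.
(20/37) = -1 → non-residue.
(25/37) = +1 → QR.
(28/37) = +1 → QR.
Total quadratic residues among the 4: 2.

2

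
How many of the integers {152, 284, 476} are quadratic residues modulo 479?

(152/479) = -1 → non-residue.
(284/479) = +1 → QR.
(476/479) = -1 → non-residue.
Total quadratic residues among the 3: 1.

1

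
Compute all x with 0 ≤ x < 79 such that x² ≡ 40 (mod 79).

Since 79 ≡ 3 (mod 4), a square root of 40 is 40^((79+1)/4) = 40^20 mod 79.
Repeated squaring: 40^2≡20, 40^4≡5, 40^8≡25, 40^16≡72 (mod 79).
40^20 = 40^(16+4) ≡ 44 (mod 79).
Check: 44² = 1936 ≡ 40 (mod 79). The two roots are 35 and 44.

35, 44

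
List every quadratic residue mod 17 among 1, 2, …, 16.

1,2,4,8,9,13,15,16

Square k = 1,…,8 (k and 17−k give the same square):
1²=1, 2²=4, 3²=9, 4²=16, 5²≡8, 6²≡2, 7²≡15, 8²≡13 (mod 17).
So the quadratic residues mod 17 are {1, 2, 4, 8, 9, 13, 15, 16}.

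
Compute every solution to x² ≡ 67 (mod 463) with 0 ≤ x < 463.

175, 288

Since 463 ≡ 3 (mod 4), a square root of 67 is 67^((463+1)/4) = 67^116 mod 463.
Repeated squaring: 67^2≡322, 67^4≡435, 67^8≡321, 67^16≡255, 67^32≡205, 67^64≡355 (mod 463).
67^116 = 67^(64+32+16+4) ≡ 288 (mod 463).
Check: 288² = 82944 ≡ 67 (mod 463). The two roots are 175 and 288.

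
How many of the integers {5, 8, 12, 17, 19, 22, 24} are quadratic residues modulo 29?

(5/29) = +1 → QR.
(8/29) = -1 → non-residue.
(12/29) = -1 → non-residue.
(17/29) = -1 → non-residue.
(19/29) = -1 → non-residue.
(22/29) = +1 → QR.
(24/29) = +1 → QR.
Total quadratic residues among the 7: 3.

3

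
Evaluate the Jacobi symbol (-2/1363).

First reduce: -2 ≡ 1361 (mod 1363).
Reciprocity: 1361 ≡ 1 and 1363 ≡ 3 (mod 4), so (1361/1363) = +(1363/1361).
Reduce top mod 1361: now compute (2/1361).
Pull out 2: since 1361 ≡ 1 (mod 8), (2/1361) = +1.
Reached (1/1361) = 1. Collecting the sign flips along the way, the symbol is +1.

1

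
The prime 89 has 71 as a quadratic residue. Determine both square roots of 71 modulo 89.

31, 58

89 ≡ 1 (mod 4), so we find a root by search.
Trying successive values, 31² = 961 ≡ 71 (mod 89). The other root is 89 − 31 = 58.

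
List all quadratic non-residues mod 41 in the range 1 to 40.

3, 6, 7, 11, 12, 13, 14, 15, 17, 19, 22, 24, 26, 27, 28, 29, 30, 34, 35, 38

Square k = 1,…,20 (k and 41−k give the same square):
1²=1, 2²=4, 3²=9, 4²=16, 5²=25, 6²=36, 7²≡8, 8²≡23, 9²≡40, 10²≡18, 11²≡39, 12²≡21, 13²≡5, 14²≡32, 15²≡20, 16²≡10, 17²≡2, 18²≡37, 19²≡33, 20²≡31 (mod 41).
The residues are {1, 2, 4, 5, 8, 9, 10, 16, 18, 20, 21, 23, 25, 31, 32, 33, 36, 37, 39, 40}; the non-residues are the remaining 20 nonzero classes.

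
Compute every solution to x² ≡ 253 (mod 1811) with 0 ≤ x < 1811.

Since 1811 ≡ 3 (mod 4), a square root of 253 is 253^((1811+1)/4) = 253^453 mod 1811.
Repeated squaring: 253^2≡624, 253^4≡11, 253^8≡121, 253^16≡153, 253^32≡1677, 253^64≡1657, 253^128≡173, 253^256≡953 (mod 1811).
253^453 = 253^(256+128+64+4+1) ≡ 847 (mod 1811).
Check: 847² = 717409 ≡ 253 (mod 1811). The two roots are 847 and 964.

847, 964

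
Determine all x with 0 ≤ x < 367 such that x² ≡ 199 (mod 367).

49, 318

Since 367 ≡ 3 (mod 4), a square root of 199 is 199^((367+1)/4) = 199^92 mod 367.
Repeated squaring: 199^2≡332, 199^4≡124, 199^8≡329, 199^16≡343, 199^32≡209, 199^64≡8 (mod 367).
199^92 = 199^(64+16+8+4) ≡ 49 (mod 367).
Check: 49² = 2401 ≡ 199 (mod 367). The two roots are 49 and 318.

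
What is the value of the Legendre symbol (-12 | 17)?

First reduce: -12 ≡ 5 (mod 17).
Reciprocity: 5 ≡ 1 and 17 ≡ 1 (mod 4), so (5/17) = +(17/5).
Reduce top mod 5: now compute (2/5).
Pull out 2: since 5 ≡ 5 (mod 8), (2/5) = -1.
Reached (1/5) = 1. Collecting the sign flips along the way, the symbol is -1.

-1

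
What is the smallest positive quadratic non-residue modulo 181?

2

(2/181) = −1, so 2 is the smallest positive non-residue mod 181.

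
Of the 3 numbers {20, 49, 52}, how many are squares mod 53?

(20/53) = -1 → non-residue.
(49/53) = +1 → QR.
(52/53) = +1 → QR.
Total quadratic residues among the 3: 2.

2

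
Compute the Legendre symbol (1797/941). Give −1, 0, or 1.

First reduce: 1797 ≡ 856 (mod 941).
Pull out 2^3: since 941 ≡ 5 (mod 8), (2/941) = -1, so (2/941)^3 = -1.
Reciprocity: 107 ≡ 3 and 941 ≡ 1 (mod 4), so (107/941) = +(941/107).
Reduce top mod 107: now compute (85/107).
Reciprocity: 85 ≡ 1 and 107 ≡ 3 (mod 4), so (85/107) = +(107/85).
Reduce top mod 85: now compute (22/85).
Pull out 2: since 85 ≡ 5 (mod 8), (2/85) = -1.
Reciprocity: 11 ≡ 3 and 85 ≡ 1 (mod 4), so (11/85) = +(85/11).
Reduce top mod 11: now compute (8/11).
Pull out 2^3: since 11 ≡ 3 (mod 8), (2/11) = -1, so (2/11)^3 = -1.
Reached (1/11) = 1. Collecting the sign flips along the way, the symbol is -1.

-1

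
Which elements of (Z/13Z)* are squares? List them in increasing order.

1,3,4,9,10,12

Square k = 1,…,6 (k and 13−k give the same square):
1²=1, 2²=4, 3²=9, 4²≡3, 5²≡12, 6²≡10 (mod 13).
So the quadratic residues mod 13 are {1, 3, 4, 9, 10, 12}.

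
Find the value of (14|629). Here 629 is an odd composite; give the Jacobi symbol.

Pull out 2: since 629 ≡ 5 (mod 8), (2/629) = -1.
Reciprocity: 7 ≡ 3 and 629 ≡ 1 (mod 4), so (7/629) = +(629/7).
Reduce top mod 7: now compute (6/7).
Pull out 2: since 7 ≡ 7 (mod 8), (2/7) = +1.
Reciprocity: 3 ≡ 3 and 7 ≡ 3 (mod 4), so (3/7) = −(7/3).
Reduce top mod 3: now compute (1/3).
Reached (1/3) = 1. Collecting the sign flips along the way, the symbol is +1.

1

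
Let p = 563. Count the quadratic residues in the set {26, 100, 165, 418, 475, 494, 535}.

2

(26/563) = -1 → non-residue.
(100/563) = +1 → QR.
(165/563) = -1 → non-residue.
(418/563) = -1 → non-residue.
(475/563) = +1 → QR.
(494/563) = -1 → non-residue.
(535/563) = -1 → non-residue.
Total quadratic residues among the 7: 2.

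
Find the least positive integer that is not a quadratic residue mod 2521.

11

(2/2521) = +1, so 2 is a residue.
(3/2521) = +1, so 3 is a residue.
(4/2521) = +1, so 4 is a residue.
(5/2521) = +1, so 5 is a residue.
(6/2521) = +1, so 6 is a residue.
(7/2521) = +1, so 7 is a residue.
(8/2521) = +1, so 8 is a residue.
(9/2521) = +1, so 9 is a residue.
(10/2521) = +1, so 10 is a residue.
(11/2521) = −1, so 11 is the smallest positive non-residue mod 2521.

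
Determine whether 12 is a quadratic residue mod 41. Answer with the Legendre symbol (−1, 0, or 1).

Euler's criterion: (12/41) ≡ 12^20 (mod 41).
12^2 ≡ 21 (mod 41)
12^4 ≡ 31 (mod 41)
12^8 ≡ 18 (mod 41)
12^16 ≡ 37 (mod 41)
12^20 = 12^(16+4) ≡ 40 (mod 41).
Result is 40 ≡ −1, so (12/41) = −1.

-1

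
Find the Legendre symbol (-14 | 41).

-1

First reduce: -14 ≡ 27 (mod 41).
Reciprocity: 27 ≡ 3 and 41 ≡ 1 (mod 4), so (27/41) = +(41/27).
Reduce top mod 27: now compute (14/27).
Pull out 2: since 27 ≡ 3 (mod 8), (2/27) = -1.
Reciprocity: 7 ≡ 3 and 27 ≡ 3 (mod 4), so (7/27) = −(27/7).
Reduce top mod 7: now compute (6/7).
Pull out 2: since 7 ≡ 7 (mod 8), (2/7) = +1.
Reciprocity: 3 ≡ 3 and 7 ≡ 3 (mod 4), so (3/7) = −(7/3).
Reduce top mod 3: now compute (1/3).
Reached (1/3) = 1. Collecting the sign flips along the way, the symbol is -1.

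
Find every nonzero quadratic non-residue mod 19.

2 3 8 10 12 13 14 15 18

Square k = 1,…,9 (k and 19−k give the same square):
1²=1, 2²=4, 3²=9, 4²=16, 5²≡6, 6²≡17, 7²≡11, 8²≡7, 9²≡5 (mod 19).
The residues are {1, 4, 5, 6, 7, 9, 11, 16, 17}; the non-residues are the remaining 9 nonzero classes.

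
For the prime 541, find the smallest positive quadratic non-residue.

(2/541) = −1, so 2 is the smallest positive non-residue mod 541.

2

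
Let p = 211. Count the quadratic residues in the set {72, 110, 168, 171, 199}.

(72/211) = -1 → non-residue.
(110/211) = -1 → non-residue.
(168/211) = -1 → non-residue.
(171/211) = +1 → QR.
(199/211) = +1 → QR.
Total quadratic residues among the 5: 2.

2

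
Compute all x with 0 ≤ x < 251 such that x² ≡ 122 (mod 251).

97, 154

Since 251 ≡ 3 (mod 4), a square root of 122 is 122^((251+1)/4) = 122^63 mod 251.
Repeated squaring: 122^2≡75, 122^4≡103, 122^8≡67, 122^16≡222, 122^32≡88 (mod 251).
122^63 = 122^(32+16+8+4+2+1) ≡ 154 (mod 251).
Check: 154² = 23716 ≡ 122 (mod 251). The two roots are 97 and 154.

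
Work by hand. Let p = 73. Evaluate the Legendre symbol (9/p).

Reciprocity: 9 ≡ 1 and 73 ≡ 1 (mod 4), so (9/73) = +(73/9).
Reduce top mod 9: now compute (1/9).
Reached (1/9) = 1. Collecting the sign flips along the way, the symbol is +1.

1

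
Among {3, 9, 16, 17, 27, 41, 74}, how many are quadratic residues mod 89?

(3/89) = -1 → non-residue.
(9/89) = +1 → QR.
(16/89) = +1 → QR.
(17/89) = +1 → QR.
(27/89) = -1 → non-residue.
(41/89) = -1 → non-residue.
(74/89) = -1 → non-residue.
Total quadratic residues among the 7: 3.

3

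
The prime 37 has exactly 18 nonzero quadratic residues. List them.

1 3 4 7 9 10 11 12 16 21 25 26 27 28 30 33 34 36

Square k = 1,…,18 (k and 37−k give the same square):
1²=1, 2²=4, 3²=9, 4²=16, 5²=25, 6²=36, 7²≡12, 8²≡27, 9²≡7, 10²≡26, 11²≡10, 12²≡33, 13²≡21, 14²≡11, 15²≡3, 16²≡34, 17²≡30, 18²≡28 (mod 37).
So the quadratic residues mod 37 are {1, 3, 4, 7, 9, 10, 11, 12, 16, 21, 25, 26, 27, 28, 30, 33, 34, 36}.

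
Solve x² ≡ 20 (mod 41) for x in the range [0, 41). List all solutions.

41 ≡ 1 (mod 4), so we find a root by search.
Trying successive values, 15² = 225 ≡ 20 (mod 41). The other root is 41 − 15 = 26.

15, 26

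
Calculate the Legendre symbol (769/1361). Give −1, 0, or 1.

-1

Reciprocity: 769 ≡ 1 and 1361 ≡ 1 (mod 4), so (769/1361) = +(1361/769).
Reduce top mod 769: now compute (592/769).
Pull out 2^4: since 769 ≡ 1 (mod 8), (2/769) = +1, so (2/769)^4 = +1.
Reciprocity: 37 ≡ 1 and 769 ≡ 1 (mod 4), so (37/769) = +(769/37).
Reduce top mod 37: now compute (29/37).
Reciprocity: 29 ≡ 1 and 37 ≡ 1 (mod 4), so (29/37) = +(37/29).
Reduce top mod 29: now compute (8/29).
Pull out 2^3: since 29 ≡ 5 (mod 8), (2/29) = -1, so (2/29)^3 = -1.
Reached (1/29) = 1. Collecting the sign flips along the way, the symbol is -1.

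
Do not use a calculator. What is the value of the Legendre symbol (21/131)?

Reciprocity: 21 ≡ 1 and 131 ≡ 3 (mod 4), so (21/131) = +(131/21).
Reduce top mod 21: now compute (5/21).
Reciprocity: 5 ≡ 1 and 21 ≡ 1 (mod 4), so (5/21) = +(21/5).
Reduce top mod 5: now compute (1/5).
Reached (1/5) = 1. Collecting the sign flips along the way, the symbol is +1.

1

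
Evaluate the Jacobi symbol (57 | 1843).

Reciprocity: 57 ≡ 1 and 1843 ≡ 3 (mod 4), so (57/1843) = +(1843/57).
Reduce top mod 57: now compute (19/57).
Reciprocity: 19 ≡ 3 and 57 ≡ 1 (mod 4), so (19/57) = +(57/19).
Reduce top mod 19: now compute (0/19).
Top reduces to 0: gcd > 1, so the symbol is 0.

0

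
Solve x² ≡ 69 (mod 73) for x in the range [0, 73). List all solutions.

73 ≡ 1 (mod 4), so we find a root by search.
Trying successive values, 19² = 361 ≡ 69 (mod 73). The other root is 73 − 19 = 54.

19, 54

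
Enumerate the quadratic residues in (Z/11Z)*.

1 3 4 5 9

Square k = 1,…,5 (k and 11−k give the same square):
1²=1, 2²=4, 3²=9, 4²≡5, 5²≡3 (mod 11).
So the quadratic residues mod 11 are {1, 3, 4, 5, 9}.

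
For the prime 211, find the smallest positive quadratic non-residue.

2

(2/211) = −1, so 2 is the smallest positive non-residue mod 211.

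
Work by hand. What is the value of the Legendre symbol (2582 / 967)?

Euler's criterion: (2582/967) ≡ 648^483 (mod 967).
648^2 ≡ 226 (mod 967)
648^4 ≡ 792 (mod 967)
648^8 ≡ 648 (mod 967)
648^16 ≡ 226 (mod 967)
648^32 ≡ 792 (mod 967)
648^64 ≡ 648 (mod 967)
648^128 ≡ 226 (mod 967)
648^256 ≡ 792 (mod 967)
648^483 = 648^(256+128+64+32+2+1) ≡ 1 (mod 967).
Result is 1, so (2582/967) = 1.

1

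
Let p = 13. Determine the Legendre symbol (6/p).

Euler's criterion: (6/13) ≡ 6^6 (mod 13).
6^2 ≡ 10 (mod 13)
6^4 ≡ 9 (mod 13)
6^6 = 6^(4+2) ≡ 12 (mod 13).
Result is 12 ≡ −1, so (6/13) = −1.

-1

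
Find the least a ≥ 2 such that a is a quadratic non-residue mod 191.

7

(2/191) = +1, so 2 is a residue.
(3/191) = +1, so 3 is a residue.
(4/191) = +1, so 4 is a residue.
(5/191) = +1, so 5 is a residue.
(6/191) = +1, so 6 is a residue.
(7/191) = −1, so 7 is the smallest positive non-residue mod 191.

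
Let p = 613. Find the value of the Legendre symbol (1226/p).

First reduce: 1226 ≡ 0 (mod 613).
Top reduces to 0: gcd > 1, so the symbol is 0.

0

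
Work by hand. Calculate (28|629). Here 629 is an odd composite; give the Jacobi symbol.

Pull out 2^2: since 629 ≡ 5 (mod 8), (2/629) = -1, so (2/629)^2 = +1.
Reciprocity: 7 ≡ 3 and 629 ≡ 1 (mod 4), so (7/629) = +(629/7).
Reduce top mod 7: now compute (6/7).
Pull out 2: since 7 ≡ 7 (mod 8), (2/7) = +1.
Reciprocity: 3 ≡ 3 and 7 ≡ 3 (mod 4), so (3/7) = −(7/3).
Reduce top mod 3: now compute (1/3).
Reached (1/3) = 1. Collecting the sign flips along the way, the symbol is -1.

-1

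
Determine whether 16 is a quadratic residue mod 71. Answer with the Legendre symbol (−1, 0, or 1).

Euler's criterion: (16/71) ≡ 16^35 (mod 71).
16^2 ≡ 43 (mod 71)
16^4 ≡ 3 (mod 71)
16^8 ≡ 9 (mod 71)
16^16 ≡ 10 (mod 71)
16^32 ≡ 29 (mod 71)
16^35 = 16^(32+2+1) ≡ 1 (mod 71).
Result is 1, so (16/71) = 1.

1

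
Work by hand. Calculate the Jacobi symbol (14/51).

Pull out 2: since 51 ≡ 3 (mod 8), (2/51) = -1.
Reciprocity: 7 ≡ 3 and 51 ≡ 3 (mod 4), so (7/51) = −(51/7).
Reduce top mod 7: now compute (2/7).
Pull out 2: since 7 ≡ 7 (mod 8), (2/7) = +1.
Reached (1/7) = 1. Collecting the sign flips along the way, the symbol is +1.

1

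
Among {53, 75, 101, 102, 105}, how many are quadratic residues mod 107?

(53/107) = +1 → QR.
(75/107) = +1 → QR.
(101/107) = +1 → QR.
(102/107) = +1 → QR.
(105/107) = +1 → QR.
Total quadratic residues among the 5: 5.

5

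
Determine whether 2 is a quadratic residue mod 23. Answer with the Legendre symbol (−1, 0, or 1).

1

Pull out 2: since 23 ≡ 7 (mod 8), (2/23) = +1.
Reached (1/23) = 1. Collecting the sign flips along the way, the symbol is +1.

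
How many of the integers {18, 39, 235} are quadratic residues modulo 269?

(18/269) = -1 → non-residue.
(39/269) = -1 → non-residue.
(235/269) = +1 → QR.
Total quadratic residues among the 3: 1.

1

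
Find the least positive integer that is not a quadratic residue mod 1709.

2

(2/1709) = −1, so 2 is the smallest positive non-residue mod 1709.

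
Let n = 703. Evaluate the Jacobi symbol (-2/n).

First reduce: -2 ≡ 701 (mod 703).
Reciprocity: 701 ≡ 1 and 703 ≡ 3 (mod 4), so (701/703) = +(703/701).
Reduce top mod 701: now compute (2/701).
Pull out 2: since 701 ≡ 5 (mod 8), (2/701) = -1.
Reached (1/701) = 1. Collecting the sign flips along the way, the symbol is -1.

-1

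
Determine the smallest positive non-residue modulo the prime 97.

(2/97) = +1, so 2 is a residue.
(3/97) = +1, so 3 is a residue.
(4/97) = +1, so 4 is a residue.
(5/97) = −1, so 5 is the smallest positive non-residue mod 97.

5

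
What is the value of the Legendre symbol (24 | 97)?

1

Euler's criterion: (24/97) ≡ 24^48 (mod 97).
24^2 ≡ 91 (mod 97)
24^4 ≡ 36 (mod 97)
24^8 ≡ 35 (mod 97)
24^16 ≡ 61 (mod 97)
24^32 ≡ 35 (mod 97)
24^48 = 24^(32+16) ≡ 1 (mod 97).
Result is 1, so (24/97) = 1.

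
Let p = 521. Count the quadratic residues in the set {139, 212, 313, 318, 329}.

(139/521) = -1 → non-residue.
(212/521) = +1 → QR.
(313/521) = +1 → QR.
(318/521) = -1 → non-residue.
(329/521) = -1 → non-residue.
Total quadratic residues among the 5: 2.

2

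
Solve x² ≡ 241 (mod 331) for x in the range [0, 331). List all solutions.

Since 331 ≡ 3 (mod 4), a square root of 241 is 241^((331+1)/4) = 241^83 mod 331.
Repeated squaring: 241^2≡156, 241^4≡173, 241^8≡139, 241^16≡123, 241^32≡234, 241^64≡141 (mod 331).
241^83 = 241^(64+16+2+1) ≡ 127 (mod 331).
Check: 127² = 16129 ≡ 241 (mod 331). The two roots are 127 and 204.

127, 204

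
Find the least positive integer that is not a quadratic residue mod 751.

(2/751) = +1, so 2 is a residue.
(3/751) = −1, so 3 is the smallest positive non-residue mod 751.

3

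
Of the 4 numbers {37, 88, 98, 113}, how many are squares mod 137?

3

(37/137) = +1 → QR.
(88/137) = +1 → QR.
(98/137) = +1 → QR.
(113/137) = -1 → non-residue.
Total quadratic residues among the 4: 3.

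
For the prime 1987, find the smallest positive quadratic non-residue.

(2/1987) = −1, so 2 is the smallest positive non-residue mod 1987.

2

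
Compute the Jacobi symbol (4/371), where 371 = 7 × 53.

1

Pull out 2^2: since 371 ≡ 3 (mod 8), (2/371) = -1, so (2/371)^2 = +1.
Reached (1/371) = 1. Collecting the sign flips along the way, the symbol is +1.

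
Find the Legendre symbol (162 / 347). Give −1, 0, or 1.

-1

Pull out 2: since 347 ≡ 3 (mod 8), (2/347) = -1.
Reciprocity: 81 ≡ 1 and 347 ≡ 3 (mod 4), so (81/347) = +(347/81).
Reduce top mod 81: now compute (23/81).
Reciprocity: 23 ≡ 3 and 81 ≡ 1 (mod 4), so (23/81) = +(81/23).
Reduce top mod 23: now compute (12/23).
Pull out 2^2: since 23 ≡ 7 (mod 8), (2/23) = +1, so (2/23)^2 = +1.
Reciprocity: 3 ≡ 3 and 23 ≡ 3 (mod 4), so (3/23) = −(23/3).
Reduce top mod 3: now compute (2/3).
Pull out 2: since 3 ≡ 3 (mod 8), (2/3) = -1.
Reached (1/3) = 1. Collecting the sign flips along the way, the symbol is -1.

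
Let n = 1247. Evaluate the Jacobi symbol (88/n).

Pull out 2^3: since 1247 ≡ 7 (mod 8), (2/1247) = +1, so (2/1247)^3 = +1.
Reciprocity: 11 ≡ 3 and 1247 ≡ 3 (mod 4), so (11/1247) = −(1247/11).
Reduce top mod 11: now compute (4/11).
Pull out 2^2: since 11 ≡ 3 (mod 8), (2/11) = -1, so (2/11)^2 = +1.
Reached (1/11) = 1. Collecting the sign flips along the way, the symbol is -1.

-1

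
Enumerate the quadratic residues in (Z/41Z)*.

1,2,4,5,8,9,10,16,18,20,21,23,25,31,32,33,36,37,39,40

Square k = 1,…,20 (k and 41−k give the same square):
1²=1, 2²=4, 3²=9, 4²=16, 5²=25, 6²=36, 7²≡8, 8²≡23, 9²≡40, 10²≡18, 11²≡39, 12²≡21, 13²≡5, 14²≡32, 15²≡20, 16²≡10, 17²≡2, 18²≡37, 19²≡33, 20²≡31 (mod 41).
So the quadratic residues mod 41 are {1, 2, 4, 5, 8, 9, 10, 16, 18, 20, 21, 23, 25, 31, 32, 33, 36, 37, 39, 40}.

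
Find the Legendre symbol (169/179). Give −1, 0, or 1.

1

Reciprocity: 169 ≡ 1 and 179 ≡ 3 (mod 4), so (169/179) = +(179/169).
Reduce top mod 169: now compute (10/169).
Pull out 2: since 169 ≡ 1 (mod 8), (2/169) = +1.
Reciprocity: 5 ≡ 1 and 169 ≡ 1 (mod 4), so (5/169) = +(169/5).
Reduce top mod 5: now compute (4/5).
Pull out 2^2: since 5 ≡ 5 (mod 8), (2/5) = -1, so (2/5)^2 = +1.
Reached (1/5) = 1. Collecting the sign flips along the way, the symbol is +1.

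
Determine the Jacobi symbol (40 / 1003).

1

Pull out 2^3: since 1003 ≡ 3 (mod 8), (2/1003) = -1, so (2/1003)^3 = -1.
Reciprocity: 5 ≡ 1 and 1003 ≡ 3 (mod 4), so (5/1003) = +(1003/5).
Reduce top mod 5: now compute (3/5).
Reciprocity: 3 ≡ 3 and 5 ≡ 1 (mod 4), so (3/5) = +(5/3).
Reduce top mod 3: now compute (2/3).
Pull out 2: since 3 ≡ 3 (mod 8), (2/3) = -1.
Reached (1/3) = 1. Collecting the sign flips along the way, the symbol is +1.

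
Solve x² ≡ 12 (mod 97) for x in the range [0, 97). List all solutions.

20, 77

97 ≡ 1 (mod 4), so we find a root by search.
Trying successive values, 20² = 400 ≡ 12 (mod 97). The other root is 97 − 20 = 77.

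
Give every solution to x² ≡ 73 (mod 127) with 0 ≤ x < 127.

Since 127 ≡ 3 (mod 4), a square root of 73 is 73^((127+1)/4) = 73^32 mod 127.
Repeated squaring: 73^2≡122, 73^4≡25, 73^8≡117, 73^16≡100, 73^32≡94 (mod 127).
73^32 = 73^(32) ≡ 94 (mod 127).
Check: 94² = 8836 ≡ 73 (mod 127). The two roots are 33 and 94.

33, 94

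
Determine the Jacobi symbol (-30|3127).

-1

First reduce: -30 ≡ 3097 (mod 3127).
Reciprocity: 3097 ≡ 1 and 3127 ≡ 3 (mod 4), so (3097/3127) = +(3127/3097).
Reduce top mod 3097: now compute (30/3097).
Pull out 2: since 3097 ≡ 1 (mod 8), (2/3097) = +1.
Reciprocity: 15 ≡ 3 and 3097 ≡ 1 (mod 4), so (15/3097) = +(3097/15).
Reduce top mod 15: now compute (7/15).
Reciprocity: 7 ≡ 3 and 15 ≡ 3 (mod 4), so (7/15) = −(15/7).
Reduce top mod 7: now compute (1/7).
Reached (1/7) = 1. Collecting the sign flips along the way, the symbol is -1.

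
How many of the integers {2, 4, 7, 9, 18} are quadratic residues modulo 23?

(2/23) = +1 → QR.
(4/23) = +1 → QR.
(7/23) = -1 → non-residue.
(9/23) = +1 → QR.
(18/23) = +1 → QR.
Total quadratic residues among the 5: 4.

4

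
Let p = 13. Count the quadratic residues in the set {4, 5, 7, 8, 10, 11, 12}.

(4/13) = +1 → QR.
(5/13) = -1 → non-residue.
(7/13) = -1 → non-residue.
(8/13) = -1 → non-residue.
(10/13) = +1 → QR.
(11/13) = -1 → non-residue.
(12/13) = +1 → QR.
Total quadratic residues among the 7: 3.

3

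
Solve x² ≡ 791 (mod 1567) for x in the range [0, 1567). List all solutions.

Since 1567 ≡ 3 (mod 4), a square root of 791 is 791^((1567+1)/4) = 791^392 mod 1567.
Repeated squaring: 791^2≡448, 791^4≡128, 791^8≡714, 791^16≡521, 791^32≡350, 791^64≡274, 791^128≡1427, 791^256≡796 (mod 1567).
791^392 = 791^(256+128+8) ≡ 966 (mod 1567).
Check: 966² = 933156 ≡ 791 (mod 1567). The two roots are 601 and 966.

601, 966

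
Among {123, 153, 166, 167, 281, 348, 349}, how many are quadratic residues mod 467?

3

(123/467) = +1 → QR.
(153/467) = +1 → QR.
(166/467) = -1 → non-residue.
(167/467) = -1 → non-residue.
(281/467) = -1 → non-residue.
(348/467) = -1 → non-residue.
(349/467) = +1 → QR.
Total quadratic residues among the 7: 3.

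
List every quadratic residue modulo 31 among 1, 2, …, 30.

Square k = 1,…,15 (k and 31−k give the same square):
1²=1, 2²=4, 3²=9, 4²=16, 5²=25, 6²≡5, 7²≡18, 8²≡2, 9²≡19, 10²≡7, 11²≡28, 12²≡20, 13²≡14, 14²≡10, 15²≡8 (mod 31).
So the quadratic residues mod 31 are {1, 2, 4, 5, 7, 8, 9, 10, 14, 16, 18, 19, 20, 25, 28}.

1 2 4 5 7 8 9 10 14 16 18 19 20 25 28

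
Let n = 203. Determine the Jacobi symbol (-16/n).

First reduce: -16 ≡ 187 (mod 203).
Reciprocity: 187 ≡ 3 and 203 ≡ 3 (mod 4), so (187/203) = −(203/187).
Reduce top mod 187: now compute (16/187).
Pull out 2^4: since 187 ≡ 3 (mod 8), (2/187) = -1, so (2/187)^4 = +1.
Reached (1/187) = 1. Collecting the sign flips along the way, the symbol is -1.

-1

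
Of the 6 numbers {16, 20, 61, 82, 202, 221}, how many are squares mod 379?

4

(16/379) = +1 → QR.
(20/379) = +1 → QR.
(61/379) = +1 → QR.
(82/379) = -1 → non-residue.
(202/379) = -1 → non-residue.
(221/379) = +1 → QR.
Total quadratic residues among the 6: 4.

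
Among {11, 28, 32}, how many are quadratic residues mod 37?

(11/37) = +1 → QR.
(28/37) = +1 → QR.
(32/37) = -1 → non-residue.
Total quadratic residues among the 3: 2.

2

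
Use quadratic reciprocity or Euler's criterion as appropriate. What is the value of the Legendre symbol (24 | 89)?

Pull out 2^3: since 89 ≡ 1 (mod 8), (2/89) = +1, so (2/89)^3 = +1.
Reciprocity: 3 ≡ 3 and 89 ≡ 1 (mod 4), so (3/89) = +(89/3).
Reduce top mod 3: now compute (2/3).
Pull out 2: since 3 ≡ 3 (mod 8), (2/3) = -1.
Reached (1/3) = 1. Collecting the sign flips along the way, the symbol is -1.

-1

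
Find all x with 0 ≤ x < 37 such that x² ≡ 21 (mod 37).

37 ≡ 1 (mod 4), so we find a root by search.
Trying successive values, 13² = 169 ≡ 21 (mod 37). The other root is 37 − 13 = 24.

13, 24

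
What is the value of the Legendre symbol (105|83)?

First reduce: 105 ≡ 22 (mod 83).
Pull out 2: since 83 ≡ 3 (mod 8), (2/83) = -1.
Reciprocity: 11 ≡ 3 and 83 ≡ 3 (mod 4), so (11/83) = −(83/11).
Reduce top mod 11: now compute (6/11).
Pull out 2: since 11 ≡ 3 (mod 8), (2/11) = -1.
Reciprocity: 3 ≡ 3 and 11 ≡ 3 (mod 4), so (3/11) = −(11/3).
Reduce top mod 3: now compute (2/3).
Pull out 2: since 3 ≡ 3 (mod 8), (2/3) = -1.
Reached (1/3) = 1. Collecting the sign flips along the way, the symbol is -1.

-1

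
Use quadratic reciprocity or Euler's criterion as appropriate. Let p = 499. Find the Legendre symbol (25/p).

1

Reciprocity: 25 ≡ 1 and 499 ≡ 3 (mod 4), so (25/499) = +(499/25).
Reduce top mod 25: now compute (24/25).
Pull out 2^3: since 25 ≡ 1 (mod 8), (2/25) = +1, so (2/25)^3 = +1.
Reciprocity: 3 ≡ 3 and 25 ≡ 1 (mod 4), so (3/25) = +(25/3).
Reduce top mod 3: now compute (1/3).
Reached (1/3) = 1. Collecting the sign flips along the way, the symbol is +1.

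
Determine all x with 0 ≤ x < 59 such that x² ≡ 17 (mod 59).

Since 59 ≡ 3 (mod 4), a square root of 17 is 17^((59+1)/4) = 17^15 mod 59.
Repeated squaring: 17^2≡53, 17^4≡36, 17^8≡57 (mod 59).
17^15 = 17^(8+4+2+1) ≡ 28 (mod 59).
Check: 28² = 784 ≡ 17 (mod 59). The two roots are 28 and 31.

28, 31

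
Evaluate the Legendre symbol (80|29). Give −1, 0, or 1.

Euler's criterion: (80/29) ≡ 22^14 (mod 29).
22^2 ≡ 20 (mod 29)
22^4 ≡ 23 (mod 29)
22^8 ≡ 7 (mod 29)
22^14 = 22^(8+4+2) ≡ 1 (mod 29).
Result is 1, so (80/29) = 1.

1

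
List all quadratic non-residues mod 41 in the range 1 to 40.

3 6 7 11 12 13 14 15 17 19 22 24 26 27 28 29 30 34 35 38

Square k = 1,…,20 (k and 41−k give the same square):
1²=1, 2²=4, 3²=9, 4²=16, 5²=25, 6²=36, 7²≡8, 8²≡23, 9²≡40, 10²≡18, 11²≡39, 12²≡21, 13²≡5, 14²≡32, 15²≡20, 16²≡10, 17²≡2, 18²≡37, 19²≡33, 20²≡31 (mod 41).
The residues are {1, 2, 4, 5, 8, 9, 10, 16, 18, 20, 21, 23, 25, 31, 32, 33, 36, 37, 39, 40}; the non-residues are the remaining 20 nonzero classes.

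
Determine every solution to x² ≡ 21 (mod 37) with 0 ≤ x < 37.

13, 24

37 ≡ 1 (mod 4), so we find a root by search.
Trying successive values, 13² = 169 ≡ 21 (mod 37). The other root is 37 − 13 = 24.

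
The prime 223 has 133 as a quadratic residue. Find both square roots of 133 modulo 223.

Since 223 ≡ 3 (mod 4), a square root of 133 is 133^((223+1)/4) = 133^56 mod 223.
Repeated squaring: 133^2≡72, 133^4≡55, 133^8≡126, 133^16≡43, 133^32≡65 (mod 223).
133^56 = 133^(32+16+8) ≡ 53 (mod 223).
Check: 53² = 2809 ≡ 133 (mod 223). The two roots are 53 and 170.

53, 170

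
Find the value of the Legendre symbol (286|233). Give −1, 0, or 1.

-1

First reduce: 286 ≡ 53 (mod 233).
Reciprocity: 53 ≡ 1 and 233 ≡ 1 (mod 4), so (53/233) = +(233/53).
Reduce top mod 53: now compute (21/53).
Reciprocity: 21 ≡ 1 and 53 ≡ 1 (mod 4), so (21/53) = +(53/21).
Reduce top mod 21: now compute (11/21).
Reciprocity: 11 ≡ 3 and 21 ≡ 1 (mod 4), so (11/21) = +(21/11).
Reduce top mod 11: now compute (10/11).
Pull out 2: since 11 ≡ 3 (mod 8), (2/11) = -1.
Reciprocity: 5 ≡ 1 and 11 ≡ 3 (mod 4), so (5/11) = +(11/5).
Reduce top mod 5: now compute (1/5).
Reached (1/5) = 1. Collecting the sign flips along the way, the symbol is -1.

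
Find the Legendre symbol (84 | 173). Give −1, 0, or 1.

Pull out 2^2: since 173 ≡ 5 (mod 8), (2/173) = -1, so (2/173)^2 = +1.
Reciprocity: 21 ≡ 1 and 173 ≡ 1 (mod 4), so (21/173) = +(173/21).
Reduce top mod 21: now compute (5/21).
Reciprocity: 5 ≡ 1 and 21 ≡ 1 (mod 4), so (5/21) = +(21/5).
Reduce top mod 5: now compute (1/5).
Reached (1/5) = 1. Collecting the sign flips along the way, the symbol is +1.

1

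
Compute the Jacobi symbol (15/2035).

Reciprocity: 15 ≡ 3 and 2035 ≡ 3 (mod 4), so (15/2035) = −(2035/15).
Reduce top mod 15: now compute (10/15).
Pull out 2: since 15 ≡ 7 (mod 8), (2/15) = +1.
Reciprocity: 5 ≡ 1 and 15 ≡ 3 (mod 4), so (5/15) = +(15/5).
Reduce top mod 5: now compute (0/5).
Top reduces to 0: gcd > 1, so the symbol is 0.

0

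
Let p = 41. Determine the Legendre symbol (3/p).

Reciprocity: 3 ≡ 3 and 41 ≡ 1 (mod 4), so (3/41) = +(41/3).
Reduce top mod 3: now compute (2/3).
Pull out 2: since 3 ≡ 3 (mod 8), (2/3) = -1.
Reached (1/3) = 1. Collecting the sign flips along the way, the symbol is -1.

-1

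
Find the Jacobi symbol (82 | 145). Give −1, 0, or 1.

-1

Pull out 2: since 145 ≡ 1 (mod 8), (2/145) = +1.
Reciprocity: 41 ≡ 1 and 145 ≡ 1 (mod 4), so (41/145) = +(145/41).
Reduce top mod 41: now compute (22/41).
Pull out 2: since 41 ≡ 1 (mod 8), (2/41) = +1.
Reciprocity: 11 ≡ 3 and 41 ≡ 1 (mod 4), so (11/41) = +(41/11).
Reduce top mod 11: now compute (8/11).
Pull out 2^3: since 11 ≡ 3 (mod 8), (2/11) = -1, so (2/11)^3 = -1.
Reached (1/11) = 1. Collecting the sign flips along the way, the symbol is -1.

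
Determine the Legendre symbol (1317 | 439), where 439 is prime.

First reduce: 1317 ≡ 0 (mod 439).
Top reduces to 0: gcd > 1, so the symbol is 0.

0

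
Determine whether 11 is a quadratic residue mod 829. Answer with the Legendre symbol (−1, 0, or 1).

1

Reciprocity: 11 ≡ 3 and 829 ≡ 1 (mod 4), so (11/829) = +(829/11).
Reduce top mod 11: now compute (4/11).
Pull out 2^2: since 11 ≡ 3 (mod 8), (2/11) = -1, so (2/11)^2 = +1.
Reached (1/11) = 1. Collecting the sign flips along the way, the symbol is +1.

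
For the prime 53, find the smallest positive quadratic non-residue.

2

(2/53) = −1, so 2 is the smallest positive non-residue mod 53.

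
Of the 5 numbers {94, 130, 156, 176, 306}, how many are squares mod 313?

2

(94/313) = -1 → non-residue.
(130/313) = -1 → non-residue.
(156/313) = +1 → QR.
(176/313) = +1 → QR.
(306/313) = -1 → non-residue.
Total quadratic residues among the 5: 2.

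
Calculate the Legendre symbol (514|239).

1

Euler's criterion: (514/239) ≡ 36^119 (mod 239).
36^2 ≡ 101 (mod 239)
36^4 ≡ 163 (mod 239)
36^8 ≡ 40 (mod 239)
36^16 ≡ 166 (mod 239)
36^32 ≡ 71 (mod 239)
36^64 ≡ 22 (mod 239)
36^119 = 36^(64+32+16+4+2+1) ≡ 1 (mod 239).
Result is 1, so (514/239) = 1.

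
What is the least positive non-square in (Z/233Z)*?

(2/233) = +1, so 2 is a residue.
(3/233) = −1, so 3 is the smallest positive non-residue mod 233.

3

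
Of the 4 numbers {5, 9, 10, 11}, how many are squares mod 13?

(5/13) = -1 → non-residue.
(9/13) = +1 → QR.
(10/13) = +1 → QR.
(11/13) = -1 → non-residue.
Total quadratic residues among the 4: 2.

2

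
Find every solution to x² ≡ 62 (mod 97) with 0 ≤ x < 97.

97 ≡ 1 (mod 4), so we find a root by search.
Trying successive values, 16² = 256 ≡ 62 (mod 97). The other root is 97 − 16 = 81.

16, 81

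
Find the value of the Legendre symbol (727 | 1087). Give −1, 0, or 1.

Reciprocity: 727 ≡ 3 and 1087 ≡ 3 (mod 4), so (727/1087) = −(1087/727).
Reduce top mod 727: now compute (360/727).
Pull out 2^3: since 727 ≡ 7 (mod 8), (2/727) = +1, so (2/727)^3 = +1.
Reciprocity: 45 ≡ 1 and 727 ≡ 3 (mod 4), so (45/727) = +(727/45).
Reduce top mod 45: now compute (7/45).
Reciprocity: 7 ≡ 3 and 45 ≡ 1 (mod 4), so (7/45) = +(45/7).
Reduce top mod 7: now compute (3/7).
Reciprocity: 3 ≡ 3 and 7 ≡ 3 (mod 4), so (3/7) = −(7/3).
Reduce top mod 3: now compute (1/3).
Reached (1/3) = 1. Collecting the sign flips along the way, the symbol is +1.

1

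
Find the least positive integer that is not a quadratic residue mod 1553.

3

(2/1553) = +1, so 2 is a residue.
(3/1553) = −1, so 3 is the smallest positive non-residue mod 1553.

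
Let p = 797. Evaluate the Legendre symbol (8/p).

Euler's criterion: (8/797) ≡ 8^398 (mod 797).
8^2 ≡ 64 (mod 797)
8^4 ≡ 111 (mod 797)
8^8 ≡ 366 (mod 797)
8^16 ≡ 60 (mod 797)
8^32 ≡ 412 (mod 797)
8^64 ≡ 780 (mod 797)
8^128 ≡ 289 (mod 797)
8^256 ≡ 633 (mod 797)
8^398 = 8^(256+128+8+4+2) ≡ 796 (mod 797).
Result is 796 ≡ −1, so (8/797) = −1.

-1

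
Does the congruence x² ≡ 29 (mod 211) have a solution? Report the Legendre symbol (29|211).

Reciprocity: 29 ≡ 1 and 211 ≡ 3 (mod 4), so (29/211) = +(211/29).
Reduce top mod 29: now compute (8/29).
Pull out 2^3: since 29 ≡ 5 (mod 8), (2/29) = -1, so (2/29)^3 = -1.
Reached (1/29) = 1. Collecting the sign flips along the way, the symbol is -1.

-1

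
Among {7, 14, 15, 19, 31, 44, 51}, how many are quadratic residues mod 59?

4

(7/59) = +1 → QR.
(14/59) = -1 → non-residue.
(15/59) = +1 → QR.
(19/59) = +1 → QR.
(31/59) = -1 → non-residue.
(44/59) = -1 → non-residue.
(51/59) = +1 → QR.
Total quadratic residues among the 7: 4.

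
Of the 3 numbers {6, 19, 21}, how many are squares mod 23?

(6/23) = +1 → QR.
(19/23) = -1 → non-residue.
(21/23) = -1 → non-residue.
Total quadratic residues among the 3: 1.

1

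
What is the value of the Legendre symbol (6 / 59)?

Euler's criterion: (6/59) ≡ 6^29 (mod 59).
6^2 ≡ 36 (mod 59)
6^4 ≡ 57 (mod 59)
6^8 ≡ 4 (mod 59)
6^16 ≡ 16 (mod 59)
6^29 = 6^(16+8+4+1) ≡ 58 (mod 59).
Result is 58 ≡ −1, so (6/59) = −1.

-1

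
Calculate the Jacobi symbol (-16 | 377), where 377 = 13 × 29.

1

First reduce: -16 ≡ 361 (mod 377).
Reciprocity: 361 ≡ 1 and 377 ≡ 1 (mod 4), so (361/377) = +(377/361).
Reduce top mod 361: now compute (16/361).
Pull out 2^4: since 361 ≡ 1 (mod 8), (2/361) = +1, so (2/361)^4 = +1.
Reached (1/361) = 1. Collecting the sign flips along the way, the symbol is +1.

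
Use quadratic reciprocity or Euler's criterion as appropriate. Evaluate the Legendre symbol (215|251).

Reciprocity: 215 ≡ 3 and 251 ≡ 3 (mod 4), so (215/251) = −(251/215).
Reduce top mod 215: now compute (36/215).
Pull out 2^2: since 215 ≡ 7 (mod 8), (2/215) = +1, so (2/215)^2 = +1.
Reciprocity: 9 ≡ 1 and 215 ≡ 3 (mod 4), so (9/215) = +(215/9).
Reduce top mod 9: now compute (8/9).
Pull out 2^3: since 9 ≡ 1 (mod 8), (2/9) = +1, so (2/9)^3 = +1.
Reached (1/9) = 1. Collecting the sign flips along the way, the symbol is -1.

-1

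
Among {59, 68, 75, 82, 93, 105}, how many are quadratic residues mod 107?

(59/107) = -1 → non-residue.
(68/107) = -1 → non-residue.
(75/107) = +1 → QR.
(82/107) = -1 → non-residue.
(93/107) = -1 → non-residue.
(105/107) = +1 → QR.
Total quadratic residues among the 6: 2.

2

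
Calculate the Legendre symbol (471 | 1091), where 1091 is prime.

-1

Reciprocity: 471 ≡ 3 and 1091 ≡ 3 (mod 4), so (471/1091) = −(1091/471).
Reduce top mod 471: now compute (149/471).
Reciprocity: 149 ≡ 1 and 471 ≡ 3 (mod 4), so (149/471) = +(471/149).
Reduce top mod 149: now compute (24/149).
Pull out 2^3: since 149 ≡ 5 (mod 8), (2/149) = -1, so (2/149)^3 = -1.
Reciprocity: 3 ≡ 3 and 149 ≡ 1 (mod 4), so (3/149) = +(149/3).
Reduce top mod 3: now compute (2/3).
Pull out 2: since 3 ≡ 3 (mod 8), (2/3) = -1.
Reached (1/3) = 1. Collecting the sign flips along the way, the symbol is -1.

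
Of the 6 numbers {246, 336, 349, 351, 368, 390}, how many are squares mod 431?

2

(246/431) = +1 → QR.
(336/431) = -1 → non-residue.
(349/431) = -1 → non-residue.
(351/431) = -1 → non-residue.
(368/431) = +1 → QR.
(390/431) = -1 → non-residue.
Total quadratic residues among the 6: 2.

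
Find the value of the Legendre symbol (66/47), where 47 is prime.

-1

First reduce: 66 ≡ 19 (mod 47).
Reciprocity: 19 ≡ 3 and 47 ≡ 3 (mod 4), so (19/47) = −(47/19).
Reduce top mod 19: now compute (9/19).
Reciprocity: 9 ≡ 1 and 19 ≡ 3 (mod 4), so (9/19) = +(19/9).
Reduce top mod 9: now compute (1/9).
Reached (1/9) = 1. Collecting the sign flips along the way, the symbol is -1.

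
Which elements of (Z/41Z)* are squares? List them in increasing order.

1 2 4 5 8 9 10 16 18 20 21 23 25 31 32 33 36 37 39 40

Square k = 1,…,20 (k and 41−k give the same square):
1²=1, 2²=4, 3²=9, 4²=16, 5²=25, 6²=36, 7²≡8, 8²≡23, 9²≡40, 10²≡18, 11²≡39, 12²≡21, 13²≡5, 14²≡32, 15²≡20, 16²≡10, 17²≡2, 18²≡37, 19²≡33, 20²≡31 (mod 41).
So the quadratic residues mod 41 are {1, 2, 4, 5, 8, 9, 10, 16, 18, 20, 21, 23, 25, 31, 32, 33, 36, 37, 39, 40}.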